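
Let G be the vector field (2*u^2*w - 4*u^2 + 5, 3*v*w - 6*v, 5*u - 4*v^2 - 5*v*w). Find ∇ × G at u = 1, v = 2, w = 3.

(-37, -3, 0)

(∇×G)₁ = ∂G₃/∂v − ∂G₂/∂w = -11*v - 5*w
(∇×G)₂ = ∂G₁/∂w − ∂G₃/∂u = 2*u^2 - 5
(∇×G)₃ = ∂G₂/∂u − ∂G₁/∂v = 0
∇×G = (-11*v - 5*w, 2*u^2 - 5, 0)
At (1, 2, 3): (-37, -3, 0).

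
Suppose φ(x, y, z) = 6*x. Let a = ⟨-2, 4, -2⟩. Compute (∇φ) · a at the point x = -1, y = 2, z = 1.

∂φ/∂x = 6
∂φ/∂y = 0
∂φ/∂z = 0
∇φ at (-1, 2, 1) = (6, 0, 0)
∇φ · a = (6)(-2) + (0)(4) + (0)(-2) = -12

-12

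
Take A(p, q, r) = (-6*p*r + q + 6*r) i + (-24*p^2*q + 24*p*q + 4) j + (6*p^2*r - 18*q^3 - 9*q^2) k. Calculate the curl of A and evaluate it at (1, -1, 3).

(-36, -36, 23)

(∇×A)₁ = ∂A₃/∂q − ∂A₂/∂r = -54*q^2 - 18*q
(∇×A)₂ = ∂A₁/∂r − ∂A₃/∂p = -12*p*r - 6*p + 6
(∇×A)₃ = ∂A₂/∂p − ∂A₁/∂q = -48*p*q + 24*q - 1
∇×A = (-54*q^2 - 18*q, -12*p*r - 6*p + 6, -48*p*q + 24*q - 1)
At (1, -1, 3): (-36, -36, 23).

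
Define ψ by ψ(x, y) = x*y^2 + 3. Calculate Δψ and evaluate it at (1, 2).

∂²ψ/∂x² = 0
∂²ψ/∂y² = 2*x
∇²ψ = 2*x
At (1, 2): 2.

2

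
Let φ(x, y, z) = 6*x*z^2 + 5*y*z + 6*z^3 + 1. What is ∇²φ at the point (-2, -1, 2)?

∂²φ/∂x² = 0
∂²φ/∂y² = 0
∂²φ/∂z² = 12*(x + 3*z)
∇²φ = 12*x + 36*z
At (-2, -1, 2): 48.

48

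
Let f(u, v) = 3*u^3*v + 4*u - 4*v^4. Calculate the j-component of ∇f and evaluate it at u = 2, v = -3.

456

(∇f)_2 = ∂f/∂v = 3*u^3 - 16*v^3
At (2, -3): 456.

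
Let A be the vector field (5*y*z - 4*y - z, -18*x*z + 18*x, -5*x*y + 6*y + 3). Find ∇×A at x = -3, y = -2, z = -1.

(∇×A)₁ = ∂A₃/∂y − ∂A₂/∂z = 13*x + 6
(∇×A)₂ = ∂A₁/∂z − ∂A₃/∂x = 10*y - 1
(∇×A)₃ = ∂A₂/∂x − ∂A₁/∂y = -23*z + 22
∇×A = (13*x + 6, 10*y - 1, -23*z + 22)
At (-3, -2, -1): (-33, -21, 45).

(-33, -21, 45)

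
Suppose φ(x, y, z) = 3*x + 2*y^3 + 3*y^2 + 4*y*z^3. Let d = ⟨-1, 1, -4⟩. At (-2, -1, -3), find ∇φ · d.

321

∂φ/∂x = 3
∂φ/∂y = 6*y^2 + 6*y + 4*z^3
∂φ/∂z = 12*y*z^2
∇φ at (-2, -1, -3) = (3, -108, -108)
∇φ · d = (3)(-1) + (-108)(1) + (-108)(-4) = 321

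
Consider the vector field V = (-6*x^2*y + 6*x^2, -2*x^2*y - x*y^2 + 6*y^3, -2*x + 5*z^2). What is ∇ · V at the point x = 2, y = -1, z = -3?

∂V₁/∂x = -12*x*y + 12*x
∂V₂/∂y = -2*x^2 - 2*x*y + 18*y^2
∂V₃/∂z = 10*z
∇·V = -2*x^2 - 14*x*y + 12*x + 18*y^2 + 10*z
At (2, -1, -3): 32.

32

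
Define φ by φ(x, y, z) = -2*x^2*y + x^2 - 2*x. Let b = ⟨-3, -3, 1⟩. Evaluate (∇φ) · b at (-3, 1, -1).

∂φ/∂x = -4*x*y + 2*x - 2
∂φ/∂y = -2*x^2
∂φ/∂z = 0
∇φ at (-3, 1, -1) = (4, -18, 0)
∇φ · b = (4)(-3) + (-18)(-3) + (0)(1) = 42

42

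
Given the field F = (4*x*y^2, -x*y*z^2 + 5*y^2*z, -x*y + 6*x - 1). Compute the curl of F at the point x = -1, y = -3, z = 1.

(∇×F)₁ = ∂F₃/∂y − ∂F₂/∂z = 2*x*y*z - x - 5*y^2
(∇×F)₂ = ∂F₁/∂z − ∂F₃/∂x = y - 6
(∇×F)₃ = ∂F₂/∂x − ∂F₁/∂y = -8*x*y - y*z^2
∇×F = (2*x*y*z - x - 5*y^2, y - 6, -8*x*y - y*z^2)
At (-1, -3, 1): (-38, -9, -21).

(-38, -9, -21)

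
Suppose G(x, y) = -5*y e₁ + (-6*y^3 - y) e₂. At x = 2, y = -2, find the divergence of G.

∂G₁/∂x = 0
∂G₂/∂y = -18*y^2 - 1
∇·G = -18*y^2 - 1
At (2, -2): -73.

-73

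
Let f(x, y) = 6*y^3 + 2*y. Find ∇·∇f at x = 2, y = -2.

∂²f/∂x² = 0
∂²f/∂y² = 36*y
∇²f = 36*y
At (2, -2): -72.

-72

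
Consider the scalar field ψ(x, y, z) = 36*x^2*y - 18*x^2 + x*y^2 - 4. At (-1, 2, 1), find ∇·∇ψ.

∂²ψ/∂x² = 36*(2*y - 1)
∂²ψ/∂y² = 2*x
∂²ψ/∂z² = 0
∇²ψ = 2*x + 72*y - 36
At (-1, 2, 1): 106.

106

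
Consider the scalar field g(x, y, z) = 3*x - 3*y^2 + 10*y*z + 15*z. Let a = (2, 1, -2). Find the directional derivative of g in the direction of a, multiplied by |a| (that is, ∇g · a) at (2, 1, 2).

-30

∂g/∂x = 3
∂g/∂y = -6*y + 10*z
∂g/∂z = 10*y + 15
∇g at (2, 1, 2) = (3, 14, 25)
∇g · a = (3)(2) + (14)(1) + (25)(-2) = -30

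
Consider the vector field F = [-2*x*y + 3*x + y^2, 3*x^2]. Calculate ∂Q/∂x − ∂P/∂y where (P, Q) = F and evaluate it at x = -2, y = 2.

-20

∂F₂/∂x = 6*x
∂F₁/∂y = -2*x + 2*y
Scalar curl = 8*x - 2*y
At (-2, 2): -20.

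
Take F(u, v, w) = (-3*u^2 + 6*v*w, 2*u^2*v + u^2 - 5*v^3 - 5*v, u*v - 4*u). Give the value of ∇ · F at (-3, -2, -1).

-29

∂F₁/∂u = -6*u
∂F₂/∂v = 2*u^2 - 15*v^2 - 5
∂F₃/∂w = 0
∇·F = 2*u^2 - 6*u - 15*v^2 - 5
At (-3, -2, -1): -29.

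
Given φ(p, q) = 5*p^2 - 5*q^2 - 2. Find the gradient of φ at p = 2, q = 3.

(20, -30)

∂φ/∂p = 10*p
∂φ/∂q = -10*q
∇φ = (10*p, -10*q)
At (2, 3): (20, -30).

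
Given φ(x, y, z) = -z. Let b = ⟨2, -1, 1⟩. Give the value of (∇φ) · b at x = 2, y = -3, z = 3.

∂φ/∂x = 0
∂φ/∂y = 0
∂φ/∂z = -1
∇φ at (2, -3, 3) = (0, 0, -1)
∇φ · b = (0)(2) + (0)(-1) + (-1)(1) = -1

-1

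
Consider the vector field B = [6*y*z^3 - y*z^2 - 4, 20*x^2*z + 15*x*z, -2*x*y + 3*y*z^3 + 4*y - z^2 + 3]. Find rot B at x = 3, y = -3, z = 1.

(∇×B)₁ = ∂B₃/∂y − ∂B₂/∂z = -20*x^2 - 17*x + 3*z^3 + 4
(∇×B)₂ = ∂B₁/∂z − ∂B₃/∂x = 18*y*z^2 - 2*y*z + 2*y
(∇×B)₃ = ∂B₂/∂x − ∂B₁/∂y = 40*x*z - 6*z^3 + z^2 + 15*z
∇×B = (-20*x^2 - 17*x + 3*z^3 + 4, 18*y*z^2 - 2*y*z + 2*y, 40*x*z - 6*z^3 + z^2 + 15*z)
At (3, -3, 1): (-224, -54, 130).

(-224, -54, 130)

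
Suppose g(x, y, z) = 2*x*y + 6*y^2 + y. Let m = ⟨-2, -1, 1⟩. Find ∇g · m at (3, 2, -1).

-39

∂g/∂x = 2*y
∂g/∂y = 2*x + 12*y + 1
∂g/∂z = 0
∇g at (3, 2, -1) = (4, 31, 0)
∇g · m = (4)(-2) + (31)(-1) + (0)(1) = -39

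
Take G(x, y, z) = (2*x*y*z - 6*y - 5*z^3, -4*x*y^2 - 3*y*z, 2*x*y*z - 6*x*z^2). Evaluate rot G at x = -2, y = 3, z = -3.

(∇×G)₁ = ∂G₃/∂y − ∂G₂/∂z = 2*x*z + 3*y
(∇×G)₂ = ∂G₁/∂z − ∂G₃/∂x = 2*x*y - 2*y*z - 9*z^2
(∇×G)₃ = ∂G₂/∂x − ∂G₁/∂y = -2*x*z - 4*y^2 + 6
∇×G = (2*x*z + 3*y, 2*x*y - 2*y*z - 9*z^2, -2*x*z - 4*y^2 + 6)
At (-2, 3, -3): (21, -75, -42).

(21, -75, -42)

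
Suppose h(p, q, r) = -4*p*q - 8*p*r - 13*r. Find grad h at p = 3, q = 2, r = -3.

(16, -12, -37)

∂h/∂p = -4*q - 8*r
∂h/∂q = -4*p
∂h/∂r = -8*p - 13
∇h = (-4*q - 8*r, -4*p, -8*p - 13)
At (3, 2, -3): (16, -12, -37).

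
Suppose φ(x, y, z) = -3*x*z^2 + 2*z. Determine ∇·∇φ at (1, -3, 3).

-6

∂²φ/∂x² = 0
∂²φ/∂y² = 0
∂²φ/∂z² = -6*x
∇²φ = -6*x
At (1, -3, 3): -6.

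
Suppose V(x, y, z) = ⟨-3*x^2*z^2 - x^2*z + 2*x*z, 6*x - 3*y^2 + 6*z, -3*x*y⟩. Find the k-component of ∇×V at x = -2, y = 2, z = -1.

6

(∇×V)_3 = ∂V₂/∂x − ∂V₁/∂y
= 6 − (0)
= 6
At (-2, 2, -1): 6.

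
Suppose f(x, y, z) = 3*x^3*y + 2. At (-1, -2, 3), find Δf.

∂²f/∂x² = 18*x*y
∂²f/∂y² = 0
∂²f/∂z² = 0
∇²f = 18*x*y
At (-1, -2, 3): 36.

36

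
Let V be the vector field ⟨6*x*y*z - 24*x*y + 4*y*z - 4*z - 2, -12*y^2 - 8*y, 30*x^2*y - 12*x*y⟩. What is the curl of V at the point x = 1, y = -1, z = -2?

(18, 34, 44)

(∇×V)₁ = ∂V₃/∂y − ∂V₂/∂z = 30*x^2 - 12*x
(∇×V)₂ = ∂V₁/∂z − ∂V₃/∂x = -54*x*y + 16*y - 4
(∇×V)₃ = ∂V₂/∂x − ∂V₁/∂y = -6*x*z + 24*x - 4*z
∇×V = (30*x^2 - 12*x, -54*x*y + 16*y - 4, -6*x*z + 24*x - 4*z)
At (1, -1, -2): (18, 34, 44).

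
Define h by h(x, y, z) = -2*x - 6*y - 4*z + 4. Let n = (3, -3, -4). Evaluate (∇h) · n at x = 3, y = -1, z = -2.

28

∂h/∂x = -2
∂h/∂y = -6
∂h/∂z = -4
∇h at (3, -1, -2) = (-2, -6, -4)
∇h · n = (-2)(3) + (-6)(-3) + (-4)(-4) = 28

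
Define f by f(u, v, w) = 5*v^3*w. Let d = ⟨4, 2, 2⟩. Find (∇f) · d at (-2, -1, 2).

50

∂f/∂u = 0
∂f/∂v = 15*v^2*w
∂f/∂w = 5*v^3
∇f at (-2, -1, 2) = (0, 30, -5)
∇f · d = (0)(4) + (30)(2) + (-5)(2) = 50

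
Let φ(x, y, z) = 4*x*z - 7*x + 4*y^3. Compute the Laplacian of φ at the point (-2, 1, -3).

24

∂²φ/∂x² = 0
∂²φ/∂y² = 24*y
∂²φ/∂z² = 0
∇²φ = 24*y
At (-2, 1, -3): 24.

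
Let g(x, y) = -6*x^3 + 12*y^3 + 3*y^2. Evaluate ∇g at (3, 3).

∂g/∂x = -18*x^2
∂g/∂y = 36*y^2 + 6*y
∇g = (-18*x^2, 36*y^2 + 6*y)
At (3, 3): (-162, 342).

(-162, 342)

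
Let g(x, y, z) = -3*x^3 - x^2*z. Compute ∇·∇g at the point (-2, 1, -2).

∂²g/∂x² = -2*(9*x + z)
∂²g/∂y² = 0
∂²g/∂z² = 0
∇²g = -18*x - 2*z
At (-2, 1, -2): 40.

40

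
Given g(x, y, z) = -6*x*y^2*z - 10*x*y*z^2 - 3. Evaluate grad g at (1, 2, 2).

∂g/∂x = -6*y^2*z - 10*y*z^2
∂g/∂y = -12*x*y*z - 10*x*z^2
∂g/∂z = -6*x*y^2 - 20*x*y*z
∇g = (-6*y^2*z - 10*y*z^2, -12*x*y*z - 10*x*z^2, -6*x*y^2 - 20*x*y*z)
At (1, 2, 2): (-128, -88, -104).

(-128, -88, -104)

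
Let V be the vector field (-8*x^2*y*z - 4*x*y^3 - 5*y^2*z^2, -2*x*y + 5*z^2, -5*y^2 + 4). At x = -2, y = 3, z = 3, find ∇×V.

(-60, -366, 144)

(∇×V)₁ = ∂V₃/∂y − ∂V₂/∂z = -10*y - 10*z
(∇×V)₂ = ∂V₁/∂z − ∂V₃/∂x = -8*x^2*y - 10*y^2*z
(∇×V)₃ = ∂V₂/∂x − ∂V₁/∂y = 8*x^2*z + 12*x*y^2 + 10*y*z^2 - 2*y
∇×V = (-10*y - 10*z, -8*x^2*y - 10*y^2*z, 8*x^2*z + 12*x*y^2 + 10*y*z^2 - 2*y)
At (-2, 3, 3): (-60, -366, 144).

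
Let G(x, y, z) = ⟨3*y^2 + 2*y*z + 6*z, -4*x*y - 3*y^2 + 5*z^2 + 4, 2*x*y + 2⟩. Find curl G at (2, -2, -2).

(24, 6, 24)

(∇×G)₁ = ∂G₃/∂y − ∂G₂/∂z = 2*x - 10*z
(∇×G)₂ = ∂G₁/∂z − ∂G₃/∂x = 6
(∇×G)₃ = ∂G₂/∂x − ∂G₁/∂y = -10*y - 2*z
∇×G = (2*x - 10*z, 6, -10*y - 2*z)
At (2, -2, -2): (24, 6, 24).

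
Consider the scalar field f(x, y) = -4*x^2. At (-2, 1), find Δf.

∂²f/∂x² = -8
∂²f/∂y² = 0
∇²f = -8
At (-2, 1): -8.

-8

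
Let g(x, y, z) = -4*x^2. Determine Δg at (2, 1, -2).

-8

∂²g/∂x² = -8
∂²g/∂y² = 0
∂²g/∂z² = 0
∇²g = -8
At (2, 1, -2): -8.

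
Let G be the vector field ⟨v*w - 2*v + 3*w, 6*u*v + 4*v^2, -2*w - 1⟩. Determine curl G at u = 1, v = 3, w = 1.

(∇×G)₁ = ∂G₃/∂v − ∂G₂/∂w = 0
(∇×G)₂ = ∂G₁/∂w − ∂G₃/∂u = v + 3
(∇×G)₃ = ∂G₂/∂u − ∂G₁/∂v = 6*v - w + 2
∇×G = (0, v + 3, 6*v - w + 2)
At (1, 3, 1): (0, 6, 19).

(0, 6, 19)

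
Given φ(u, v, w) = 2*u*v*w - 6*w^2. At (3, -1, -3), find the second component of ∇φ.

-18

(∇φ)_2 = ∂φ/∂v = 2*u*w
At (3, -1, -3): -18.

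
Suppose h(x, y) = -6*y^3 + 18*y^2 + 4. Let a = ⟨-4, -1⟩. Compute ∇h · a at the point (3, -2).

∂h/∂x = 0
∂h/∂y = -18*y^2 + 36*y
∇h at (3, -2) = (0, -144)
∇h · a = (0)(-4) + (-144)(-1) = 144

144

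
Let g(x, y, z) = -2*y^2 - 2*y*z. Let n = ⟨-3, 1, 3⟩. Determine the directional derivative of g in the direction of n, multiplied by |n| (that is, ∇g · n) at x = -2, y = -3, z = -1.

∂g/∂x = 0
∂g/∂y = -4*y - 2*z
∂g/∂z = -2*y
∇g at (-2, -3, -1) = (0, 14, 6)
∇g · n = (0)(-3) + (14)(1) + (6)(3) = 32

32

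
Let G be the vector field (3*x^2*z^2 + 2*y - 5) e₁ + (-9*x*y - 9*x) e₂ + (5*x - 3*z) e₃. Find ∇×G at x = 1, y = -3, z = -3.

(∇×G)₁ = ∂G₃/∂y − ∂G₂/∂z = 0
(∇×G)₂ = ∂G₁/∂z − ∂G₃/∂x = 6*x^2*z - 5
(∇×G)₃ = ∂G₂/∂x − ∂G₁/∂y = -9*y - 11
∇×G = (0, 6*x^2*z - 5, -9*y - 11)
At (1, -3, -3): (0, -23, 16).

(0, -23, 16)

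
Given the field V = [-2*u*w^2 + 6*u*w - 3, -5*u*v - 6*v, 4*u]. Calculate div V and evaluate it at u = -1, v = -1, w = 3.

∂V₁/∂u = -2*w^2 + 6*w
∂V₂/∂v = -5*u - 6
∂V₃/∂w = 0
∇·V = -5*u - 2*w^2 + 6*w - 6
At (-1, -1, 3): -1.

-1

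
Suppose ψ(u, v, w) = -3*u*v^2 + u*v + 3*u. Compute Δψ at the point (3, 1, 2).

∂²ψ/∂u² = 0
∂²ψ/∂v² = -6*u
∂²ψ/∂w² = 0
∇²ψ = -6*u
At (3, 1, 2): -18.

-18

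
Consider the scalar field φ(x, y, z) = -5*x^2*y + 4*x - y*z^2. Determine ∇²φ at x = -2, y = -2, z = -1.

∂²φ/∂x² = -10*y
∂²φ/∂y² = 0
∂²φ/∂z² = -2*y
∇²φ = -12*y
At (-2, -2, -1): 24.

24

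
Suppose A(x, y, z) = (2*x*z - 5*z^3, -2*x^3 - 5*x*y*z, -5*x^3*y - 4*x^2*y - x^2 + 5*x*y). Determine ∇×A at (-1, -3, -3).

(∇×A)₁ = ∂A₃/∂y − ∂A₂/∂z = -5*x^3 - 4*x^2 + 5*x*y + 5*x
(∇×A)₂ = ∂A₁/∂z − ∂A₃/∂x = 15*x^2*y + 8*x*y + 4*x - 5*y - 15*z^2
(∇×A)₃ = ∂A₂/∂x − ∂A₁/∂y = -6*x^2 - 5*y*z
∇×A = (-5*x^3 - 4*x^2 + 5*x*y + 5*x, 15*x^2*y + 8*x*y + 4*x - 5*y - 15*z^2, -6*x^2 - 5*y*z)
At (-1, -3, -3): (11, -145, -51).

(11, -145, -51)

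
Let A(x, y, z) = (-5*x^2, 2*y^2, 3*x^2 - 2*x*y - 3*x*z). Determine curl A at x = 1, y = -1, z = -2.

(∇×A)₁ = ∂A₃/∂y − ∂A₂/∂z = -2*x
(∇×A)₂ = ∂A₁/∂z − ∂A₃/∂x = -6*x + 2*y + 3*z
(∇×A)₃ = ∂A₂/∂x − ∂A₁/∂y = 0
∇×A = (-2*x, -6*x + 2*y + 3*z, 0)
At (1, -1, -2): (-2, -14, 0).

(-2, -14, 0)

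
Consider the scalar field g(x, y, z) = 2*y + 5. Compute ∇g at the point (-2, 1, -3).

∂g/∂x = 0
∂g/∂y = 2
∂g/∂z = 0
∇g = (0, 2, 0)
At (-2, 1, -3): (0, 2, 0).

(0, 2, 0)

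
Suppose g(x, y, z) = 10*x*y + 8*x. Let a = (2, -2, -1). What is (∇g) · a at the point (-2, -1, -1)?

∂g/∂x = 10*y + 8
∂g/∂y = 10*x
∂g/∂z = 0
∇g at (-2, -1, -1) = (-2, -20, 0)
∇g · a = (-2)(2) + (-20)(-2) + (0)(-1) = 36

36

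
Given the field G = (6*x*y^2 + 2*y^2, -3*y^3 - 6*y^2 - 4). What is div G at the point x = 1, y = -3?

∂G₁/∂x = 6*y^2
∂G₂/∂y = -9*y^2 - 12*y
∇·G = -3*y^2 - 12*y
At (1, -3): 9.

9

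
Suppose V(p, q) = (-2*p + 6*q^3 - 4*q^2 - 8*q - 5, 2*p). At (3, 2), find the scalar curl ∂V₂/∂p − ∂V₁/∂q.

-46

∂V₂/∂p = 2
∂V₁/∂q = 18*q^2 - 8*q - 8
Scalar curl = -18*q^2 + 8*q + 10
At (3, 2): -46.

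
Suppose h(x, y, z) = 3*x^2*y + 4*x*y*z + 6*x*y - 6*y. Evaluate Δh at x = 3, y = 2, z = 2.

12

∂²h/∂x² = 6*y
∂²h/∂y² = 0
∂²h/∂z² = 0
∇²h = 6*y
At (3, 2, 2): 12.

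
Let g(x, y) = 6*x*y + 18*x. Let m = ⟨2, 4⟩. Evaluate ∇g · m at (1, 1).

∂g/∂x = 6*y + 18
∂g/∂y = 6*x
∇g at (1, 1) = (24, 6)
∇g · m = (24)(2) + (6)(4) = 72

72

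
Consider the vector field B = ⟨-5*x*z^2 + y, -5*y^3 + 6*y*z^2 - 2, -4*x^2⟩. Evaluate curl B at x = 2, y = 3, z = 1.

(∇×B)₁ = ∂B₃/∂y − ∂B₂/∂z = -12*y*z
(∇×B)₂ = ∂B₁/∂z − ∂B₃/∂x = -10*x*z + 8*x
(∇×B)₃ = ∂B₂/∂x − ∂B₁/∂y = -1
∇×B = (-12*y*z, -10*x*z + 8*x, -1)
At (2, 3, 1): (-36, -4, -1).

(-36, -4, -1)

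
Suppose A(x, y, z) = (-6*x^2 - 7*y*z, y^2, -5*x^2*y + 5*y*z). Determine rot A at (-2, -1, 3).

(-5, 27, 21)

(∇×A)₁ = ∂A₃/∂y − ∂A₂/∂z = -5*x^2 + 5*z
(∇×A)₂ = ∂A₁/∂z − ∂A₃/∂x = 10*x*y - 7*y
(∇×A)₃ = ∂A₂/∂x − ∂A₁/∂y = 7*z
∇×A = (-5*x^2 + 5*z, 10*x*y - 7*y, 7*z)
At (-2, -1, 3): (-5, 27, 21).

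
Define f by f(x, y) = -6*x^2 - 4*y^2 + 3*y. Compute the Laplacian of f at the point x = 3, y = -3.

∂²f/∂x² = -12
∂²f/∂y² = -8
∇²f = -20
At (3, -3): -20.

-20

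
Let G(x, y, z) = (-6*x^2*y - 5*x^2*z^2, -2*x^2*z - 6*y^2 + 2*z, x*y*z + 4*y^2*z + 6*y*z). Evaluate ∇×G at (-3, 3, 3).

(97, -279, 90)

(∇×G)₁ = ∂G₃/∂y − ∂G₂/∂z = 2*x^2 + x*z + 8*y*z + 6*z - 2
(∇×G)₂ = ∂G₁/∂z − ∂G₃/∂x = -10*x^2*z - y*z
(∇×G)₃ = ∂G₂/∂x − ∂G₁/∂y = 6*x^2 - 4*x*z
∇×G = (2*x^2 + x*z + 8*y*z + 6*z - 2, -10*x^2*z - y*z, 6*x^2 - 4*x*z)
At (-3, 3, 3): (97, -279, 90).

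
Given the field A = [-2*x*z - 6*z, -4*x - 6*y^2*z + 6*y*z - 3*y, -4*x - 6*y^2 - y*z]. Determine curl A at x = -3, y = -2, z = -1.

(∇×A)₁ = ∂A₃/∂y − ∂A₂/∂z = 6*y^2 - 18*y - z
(∇×A)₂ = ∂A₁/∂z − ∂A₃/∂x = -2*x - 2
(∇×A)₃ = ∂A₂/∂x − ∂A₁/∂y = -4
∇×A = (6*y^2 - 18*y - z, -2*x - 2, -4)
At (-3, -2, -1): (61, 4, -4).

(61, 4, -4)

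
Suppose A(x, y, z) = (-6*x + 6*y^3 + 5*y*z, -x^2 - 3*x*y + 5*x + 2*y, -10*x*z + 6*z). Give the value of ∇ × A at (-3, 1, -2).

(0, -15, 0)

(∇×A)₁ = ∂A₃/∂y − ∂A₂/∂z = 0
(∇×A)₂ = ∂A₁/∂z − ∂A₃/∂x = 5*y + 10*z
(∇×A)₃ = ∂A₂/∂x − ∂A₁/∂y = -2*x - 18*y^2 - 3*y - 5*z + 5
∇×A = (0, 5*y + 10*z, -2*x - 18*y^2 - 3*y - 5*z + 5)
At (-3, 1, -2): (0, -15, 0).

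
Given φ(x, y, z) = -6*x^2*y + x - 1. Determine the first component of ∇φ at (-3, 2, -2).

(∇φ)_1 = ∂φ/∂x = -12*x*y + 1
At (-3, 2, -2): 73.

73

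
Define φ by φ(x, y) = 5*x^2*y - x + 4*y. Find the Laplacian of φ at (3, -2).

∂²φ/∂x² = 10*y
∂²φ/∂y² = 0
∇²φ = 10*y
At (3, -2): -20.

-20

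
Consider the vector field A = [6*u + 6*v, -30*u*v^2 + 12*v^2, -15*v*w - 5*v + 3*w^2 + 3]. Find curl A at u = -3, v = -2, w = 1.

(-20, 0, -126)

(∇×A)₁ = ∂A₃/∂v − ∂A₂/∂w = -15*w - 5
(∇×A)₂ = ∂A₁/∂w − ∂A₃/∂u = 0
(∇×A)₃ = ∂A₂/∂u − ∂A₁/∂v = -30*v^2 - 6
∇×A = (-15*w - 5, 0, -30*v^2 - 6)
At (-3, -2, 1): (-20, 0, -126).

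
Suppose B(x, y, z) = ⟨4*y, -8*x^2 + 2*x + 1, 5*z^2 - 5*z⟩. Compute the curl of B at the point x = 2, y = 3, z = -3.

(0, 0, -34)

(∇×B)₁ = ∂B₃/∂y − ∂B₂/∂z = 0
(∇×B)₂ = ∂B₁/∂z − ∂B₃/∂x = 0
(∇×B)₃ = ∂B₂/∂x − ∂B₁/∂y = -16*x - 2
∇×B = (0, 0, -16*x - 2)
At (2, 3, -3): (0, 0, -34).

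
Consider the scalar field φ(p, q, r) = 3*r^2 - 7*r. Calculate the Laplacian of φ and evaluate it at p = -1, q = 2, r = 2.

∂²φ/∂p² = 0
∂²φ/∂q² = 0
∂²φ/∂r² = 6
∇²φ = 6
At (-1, 2, 2): 6.

6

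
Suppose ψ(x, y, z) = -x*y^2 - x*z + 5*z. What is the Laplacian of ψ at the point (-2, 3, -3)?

4

∂²ψ/∂x² = 0
∂²ψ/∂y² = -2*x
∂²ψ/∂z² = 0
∇²ψ = -2*x
At (-2, 3, -3): 4.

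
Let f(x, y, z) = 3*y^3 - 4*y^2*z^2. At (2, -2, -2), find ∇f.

(0, 100, 64)

∂f/∂x = 0
∂f/∂y = 9*y^2 - 8*y*z^2
∂f/∂z = -8*y^2*z
∇f = (0, 9*y^2 - 8*y*z^2, -8*y^2*z)
At (2, -2, -2): (0, 100, 64).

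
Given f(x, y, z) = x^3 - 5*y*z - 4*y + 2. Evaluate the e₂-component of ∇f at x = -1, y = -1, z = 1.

(∇f)_2 = ∂f/∂y = -5*z - 4
At (-1, -1, 1): -9.

-9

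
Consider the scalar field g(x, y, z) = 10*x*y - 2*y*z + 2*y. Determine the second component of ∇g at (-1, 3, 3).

-14

(∇g)_2 = ∂g/∂y = 10*x - 2*z + 2
At (-1, 3, 3): -14.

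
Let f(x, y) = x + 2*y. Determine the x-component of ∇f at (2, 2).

(∇f)_1 = ∂f/∂x = 1
At (2, 2): 1.

1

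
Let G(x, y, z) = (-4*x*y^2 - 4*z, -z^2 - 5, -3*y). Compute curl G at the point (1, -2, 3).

(∇×G)₁ = ∂G₃/∂y − ∂G₂/∂z = 2*z - 3
(∇×G)₂ = ∂G₁/∂z − ∂G₃/∂x = -4
(∇×G)₃ = ∂G₂/∂x − ∂G₁/∂y = 8*x*y
∇×G = (2*z - 3, -4, 8*x*y)
At (1, -2, 3): (3, -4, -16).

(3, -4, -16)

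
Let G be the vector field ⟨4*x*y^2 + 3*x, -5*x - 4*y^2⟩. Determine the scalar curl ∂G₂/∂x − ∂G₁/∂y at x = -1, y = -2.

-21

∂G₂/∂x = -5
∂G₁/∂y = 8*x*y
Scalar curl = -8*x*y - 5
At (-1, -2): -21.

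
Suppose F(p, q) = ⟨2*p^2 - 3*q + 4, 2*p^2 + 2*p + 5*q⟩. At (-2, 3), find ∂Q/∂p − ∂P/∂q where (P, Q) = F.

-3

∂F₂/∂p = 4*p + 2
∂F₁/∂q = -3
Scalar curl = 4*p + 5
At (-2, 3): -3.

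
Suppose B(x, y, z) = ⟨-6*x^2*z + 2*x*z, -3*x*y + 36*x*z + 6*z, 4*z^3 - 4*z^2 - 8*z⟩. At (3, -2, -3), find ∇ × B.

(∇×B)₁ = ∂B₃/∂y − ∂B₂/∂z = -36*x - 6
(∇×B)₂ = ∂B₁/∂z − ∂B₃/∂x = -6*x^2 + 2*x
(∇×B)₃ = ∂B₂/∂x − ∂B₁/∂y = -3*y + 36*z
∇×B = (-36*x - 6, -6*x^2 + 2*x, -3*y + 36*z)
At (3, -2, -3): (-114, -48, -102).

(-114, -48, -102)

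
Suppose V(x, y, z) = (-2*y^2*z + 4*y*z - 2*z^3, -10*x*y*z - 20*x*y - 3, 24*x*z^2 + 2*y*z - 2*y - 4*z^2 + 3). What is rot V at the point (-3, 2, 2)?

(-58, -120, -72)

(∇×V)₁ = ∂V₃/∂y − ∂V₂/∂z = 10*x*y + 2*z - 2
(∇×V)₂ = ∂V₁/∂z − ∂V₃/∂x = -2*y^2 + 4*y - 30*z^2
(∇×V)₃ = ∂V₂/∂x − ∂V₁/∂y = -6*y*z - 20*y - 4*z
∇×V = (10*x*y + 2*z - 2, -2*y^2 + 4*y - 30*z^2, -6*y*z - 20*y - 4*z)
At (-3, 2, 2): (-58, -120, -72).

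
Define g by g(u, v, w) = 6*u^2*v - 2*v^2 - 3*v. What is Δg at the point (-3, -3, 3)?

∂²g/∂u² = 12*v
∂²g/∂v² = -4
∂²g/∂w² = 0
∇²g = 12*v - 4
At (-3, -3, 3): -40.

-40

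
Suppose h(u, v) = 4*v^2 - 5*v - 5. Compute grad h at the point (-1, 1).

(0, 3)

∂h/∂u = 0
∂h/∂v = 8*v - 5
∇h = (0, 8*v - 5)
At (-1, 1): (0, 3).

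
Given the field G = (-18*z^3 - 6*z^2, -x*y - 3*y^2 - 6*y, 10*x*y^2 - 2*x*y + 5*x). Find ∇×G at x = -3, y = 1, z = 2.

(-54, -253, -1)

(∇×G)₁ = ∂G₃/∂y − ∂G₂/∂z = 20*x*y - 2*x
(∇×G)₂ = ∂G₁/∂z − ∂G₃/∂x = -10*y^2 + 2*y - 54*z^2 - 12*z - 5
(∇×G)₃ = ∂G₂/∂x − ∂G₁/∂y = -y
∇×G = (20*x*y - 2*x, -10*y^2 + 2*y - 54*z^2 - 12*z - 5, -y)
At (-3, 1, 2): (-54, -253, -1).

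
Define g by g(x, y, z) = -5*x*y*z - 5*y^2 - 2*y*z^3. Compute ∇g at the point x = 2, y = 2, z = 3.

∂g/∂x = -5*y*z
∂g/∂y = -5*x*z - 10*y - 2*z^3
∂g/∂z = -5*x*y - 6*y*z^2
∇g = (-5*y*z, -5*x*z - 10*y - 2*z^3, -5*x*y - 6*y*z^2)
At (2, 2, 3): (-30, -104, -128).

(-30, -104, -128)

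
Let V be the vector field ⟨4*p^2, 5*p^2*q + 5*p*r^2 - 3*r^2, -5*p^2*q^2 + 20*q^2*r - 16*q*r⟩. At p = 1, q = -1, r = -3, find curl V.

(190, 10, 35)

(∇×V)₁ = ∂V₃/∂q − ∂V₂/∂r = -10*p^2*q - 10*p*r + 40*q*r - 10*r
(∇×V)₂ = ∂V₁/∂r − ∂V₃/∂p = 10*p*q^2
(∇×V)₃ = ∂V₂/∂p − ∂V₁/∂q = 10*p*q + 5*r^2
∇×V = (-10*p^2*q - 10*p*r + 40*q*r - 10*r, 10*p*q^2, 10*p*q + 5*r^2)
At (1, -1, -3): (190, 10, 35).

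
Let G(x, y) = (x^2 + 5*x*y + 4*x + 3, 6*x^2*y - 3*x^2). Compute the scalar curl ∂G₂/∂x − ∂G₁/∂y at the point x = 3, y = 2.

39

∂G₂/∂x = 12*x*y - 6*x
∂G₁/∂y = 5*x
Scalar curl = 12*x*y - 11*x
At (3, 2): 39.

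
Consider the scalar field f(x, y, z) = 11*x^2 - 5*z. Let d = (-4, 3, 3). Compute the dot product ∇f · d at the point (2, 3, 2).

-191

∂f/∂x = 22*x
∂f/∂y = 0
∂f/∂z = -5
∇f at (2, 3, 2) = (44, 0, -5)
∇f · d = (44)(-4) + (0)(3) + (-5)(3) = -191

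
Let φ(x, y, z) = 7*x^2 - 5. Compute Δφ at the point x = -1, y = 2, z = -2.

∂²φ/∂x² = 14
∂²φ/∂y² = 0
∂²φ/∂z² = 0
∇²φ = 14
At (-1, 2, -2): 14.

14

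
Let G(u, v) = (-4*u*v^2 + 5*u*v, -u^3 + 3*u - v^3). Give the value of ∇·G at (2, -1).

∂G₁/∂u = -4*v^2 + 5*v
∂G₂/∂v = -3*v^2
∇·G = -7*v^2 + 5*v
At (2, -1): -12.

-12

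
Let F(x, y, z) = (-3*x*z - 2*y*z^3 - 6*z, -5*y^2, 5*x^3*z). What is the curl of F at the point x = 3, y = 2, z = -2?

(0, 207, -16)

(∇×F)₁ = ∂F₃/∂y − ∂F₂/∂z = 0
(∇×F)₂ = ∂F₁/∂z − ∂F₃/∂x = -15*x^2*z - 3*x - 6*y*z^2 - 6
(∇×F)₃ = ∂F₂/∂x − ∂F₁/∂y = 2*z^3
∇×F = (0, -15*x^2*z - 3*x - 6*y*z^2 - 6, 2*z^3)
At (3, 2, -2): (0, 207, -16).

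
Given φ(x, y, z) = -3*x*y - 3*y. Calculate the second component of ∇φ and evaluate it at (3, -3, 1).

(∇φ)_2 = ∂φ/∂y = -3*x - 3
At (3, -3, 1): -12.

-12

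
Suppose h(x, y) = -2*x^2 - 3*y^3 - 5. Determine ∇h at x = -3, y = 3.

(12, -81)

∂h/∂x = -4*x
∂h/∂y = -9*y^2
∇h = (-4*x, -9*y^2)
At (-3, 3): (12, -81).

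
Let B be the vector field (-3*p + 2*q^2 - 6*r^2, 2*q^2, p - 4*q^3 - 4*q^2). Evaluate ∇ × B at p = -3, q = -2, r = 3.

(∇×B)₁ = ∂B₃/∂q − ∂B₂/∂r = -12*q^2 - 8*q
(∇×B)₂ = ∂B₁/∂r − ∂B₃/∂p = -12*r - 1
(∇×B)₃ = ∂B₂/∂p − ∂B₁/∂q = -4*q
∇×B = (-12*q^2 - 8*q, -12*r - 1, -4*q)
At (-3, -2, 3): (-32, -37, 8).

(-32, -37, 8)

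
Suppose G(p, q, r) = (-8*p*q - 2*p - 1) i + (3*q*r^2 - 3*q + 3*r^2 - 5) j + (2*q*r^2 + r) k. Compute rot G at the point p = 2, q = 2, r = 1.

(∇×G)₁ = ∂G₃/∂q − ∂G₂/∂r = -6*q*r + 2*r^2 - 6*r
(∇×G)₂ = ∂G₁/∂r − ∂G₃/∂p = 0
(∇×G)₃ = ∂G₂/∂p − ∂G₁/∂q = 8*p
∇×G = (-6*q*r + 2*r^2 - 6*r, 0, 8*p)
At (2, 2, 1): (-16, 0, 16).

(-16, 0, 16)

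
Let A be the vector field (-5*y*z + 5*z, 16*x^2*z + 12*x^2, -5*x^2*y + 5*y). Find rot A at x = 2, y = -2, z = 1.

(-79, -25, 117)

(∇×A)₁ = ∂A₃/∂y − ∂A₂/∂z = -21*x^2 + 5
(∇×A)₂ = ∂A₁/∂z − ∂A₃/∂x = 10*x*y - 5*y + 5
(∇×A)₃ = ∂A₂/∂x − ∂A₁/∂y = 32*x*z + 24*x + 5*z
∇×A = (-21*x^2 + 5, 10*x*y - 5*y + 5, 32*x*z + 24*x + 5*z)
At (2, -2, 1): (-79, -25, 117).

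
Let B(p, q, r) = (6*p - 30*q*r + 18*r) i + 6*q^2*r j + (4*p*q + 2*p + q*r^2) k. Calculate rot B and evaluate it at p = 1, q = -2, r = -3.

(∇×B)₁ = ∂B₃/∂q − ∂B₂/∂r = 4*p - 6*q^2 + r^2
(∇×B)₂ = ∂B₁/∂r − ∂B₃/∂p = -34*q + 16
(∇×B)₃ = ∂B₂/∂p − ∂B₁/∂q = 30*r
∇×B = (4*p - 6*q^2 + r^2, -34*q + 16, 30*r)
At (1, -2, -3): (-11, 84, -90).

(-11, 84, -90)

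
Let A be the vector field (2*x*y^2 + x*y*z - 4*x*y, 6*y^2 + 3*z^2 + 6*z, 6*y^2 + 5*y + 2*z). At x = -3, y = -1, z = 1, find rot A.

(-19, 3, -21)

(∇×A)₁ = ∂A₃/∂y − ∂A₂/∂z = 12*y - 6*z - 1
(∇×A)₂ = ∂A₁/∂z − ∂A₃/∂x = x*y
(∇×A)₃ = ∂A₂/∂x − ∂A₁/∂y = -4*x*y - x*z + 4*x
∇×A = (12*y - 6*z - 1, x*y, -4*x*y - x*z + 4*x)
At (-3, -1, 1): (-19, 3, -21).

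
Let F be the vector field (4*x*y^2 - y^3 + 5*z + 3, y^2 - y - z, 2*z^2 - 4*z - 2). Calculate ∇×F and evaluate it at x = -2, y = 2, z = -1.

(1, 5, 44)

(∇×F)₁ = ∂F₃/∂y − ∂F₂/∂z = 1
(∇×F)₂ = ∂F₁/∂z − ∂F₃/∂x = 5
(∇×F)₃ = ∂F₂/∂x − ∂F₁/∂y = -8*x*y + 3*y^2
∇×F = (1, 5, -8*x*y + 3*y^2)
At (-2, 2, -1): (1, 5, 44).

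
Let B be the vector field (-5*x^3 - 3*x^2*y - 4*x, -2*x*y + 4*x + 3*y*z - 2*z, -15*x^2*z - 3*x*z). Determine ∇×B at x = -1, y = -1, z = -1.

(∇×B)₁ = ∂B₃/∂y − ∂B₂/∂z = -3*y + 2
(∇×B)₂ = ∂B₁/∂z − ∂B₃/∂x = 30*x*z + 3*z
(∇×B)₃ = ∂B₂/∂x − ∂B₁/∂y = 3*x^2 - 2*y + 4
∇×B = (-3*y + 2, 30*x*z + 3*z, 3*x^2 - 2*y + 4)
At (-1, -1, -1): (5, 27, 9).

(5, 27, 9)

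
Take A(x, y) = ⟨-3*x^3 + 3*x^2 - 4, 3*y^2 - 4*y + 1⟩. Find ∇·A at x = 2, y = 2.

-16

∂A₁/∂x = -9*x^2 + 6*x
∂A₂/∂y = 6*y - 4
∇·A = -9*x^2 + 6*x + 6*y - 4
At (2, 2): -16.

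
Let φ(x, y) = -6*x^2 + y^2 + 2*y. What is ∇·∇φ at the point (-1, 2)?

-10

∂²φ/∂x² = -12
∂²φ/∂y² = 2
∇²φ = -10
At (-1, 2): -10.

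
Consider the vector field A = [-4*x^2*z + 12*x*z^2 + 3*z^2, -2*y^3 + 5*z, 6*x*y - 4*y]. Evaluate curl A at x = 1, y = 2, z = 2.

(-3, 44, 0)

(∇×A)₁ = ∂A₃/∂y − ∂A₂/∂z = 6*x - 9
(∇×A)₂ = ∂A₁/∂z − ∂A₃/∂x = -4*x^2 + 24*x*z - 6*y + 6*z
(∇×A)₃ = ∂A₂/∂x − ∂A₁/∂y = 0
∇×A = (6*x - 9, -4*x^2 + 24*x*z - 6*y + 6*z, 0)
At (1, 2, 2): (-3, 44, 0).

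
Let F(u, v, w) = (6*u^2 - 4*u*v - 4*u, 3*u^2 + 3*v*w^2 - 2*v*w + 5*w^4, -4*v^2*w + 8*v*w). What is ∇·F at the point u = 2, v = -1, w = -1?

17

∂F₁/∂u = 12*u - 4*v - 4
∂F₂/∂v = 3*w^2 - 2*w
∂F₃/∂w = -4*v^2 + 8*v
∇·F = 12*u - 4*v^2 + 4*v + 3*w^2 - 2*w - 4
At (2, -1, -1): 17.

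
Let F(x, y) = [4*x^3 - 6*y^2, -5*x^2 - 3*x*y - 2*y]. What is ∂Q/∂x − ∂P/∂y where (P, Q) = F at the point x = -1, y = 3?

37

∂F₂/∂x = -10*x - 3*y
∂F₁/∂y = -12*y
Scalar curl = -10*x + 9*y
At (-1, 3): 37.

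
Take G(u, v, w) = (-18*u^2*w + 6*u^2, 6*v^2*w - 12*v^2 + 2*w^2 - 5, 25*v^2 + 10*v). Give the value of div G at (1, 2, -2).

∂G₁/∂u = -36*u*w + 12*u
∂G₂/∂v = 12*v*w - 24*v
∂G₃/∂w = 0
∇·G = -36*u*w + 12*u + 12*v*w - 24*v
At (1, 2, -2): -12.

-12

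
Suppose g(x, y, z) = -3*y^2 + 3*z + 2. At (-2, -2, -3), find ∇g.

(0, 12, 3)

∂g/∂x = 0
∂g/∂y = -6*y
∂g/∂z = 3
∇g = (0, -6*y, 3)
At (-2, -2, -3): (0, 12, 3).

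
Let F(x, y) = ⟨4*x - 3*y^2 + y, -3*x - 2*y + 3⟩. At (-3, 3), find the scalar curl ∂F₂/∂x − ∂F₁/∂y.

∂F₂/∂x = -3
∂F₁/∂y = -6*y + 1
Scalar curl = 6*y - 4
At (-3, 3): 14.

14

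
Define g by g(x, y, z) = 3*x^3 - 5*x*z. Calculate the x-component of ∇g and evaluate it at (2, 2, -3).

(∇g)_1 = ∂g/∂x = 9*x^2 - 5*z
At (2, 2, -3): 51.

51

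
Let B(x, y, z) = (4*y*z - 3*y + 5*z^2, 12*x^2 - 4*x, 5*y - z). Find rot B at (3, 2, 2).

(∇×B)₁ = ∂B₃/∂y − ∂B₂/∂z = 5
(∇×B)₂ = ∂B₁/∂z − ∂B₃/∂x = 4*y + 10*z
(∇×B)₃ = ∂B₂/∂x − ∂B₁/∂y = 24*x - 4*z - 1
∇×B = (5, 4*y + 10*z, 24*x - 4*z - 1)
At (3, 2, 2): (5, 28, 63).

(5, 28, 63)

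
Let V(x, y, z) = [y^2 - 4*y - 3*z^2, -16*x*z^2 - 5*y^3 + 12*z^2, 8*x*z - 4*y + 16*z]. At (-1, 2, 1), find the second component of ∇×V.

-14

(∇×V)_2 = ∂V₁/∂z − ∂V₃/∂x
= -6*z − (8*z)
= -14*z
At (-1, 2, 1): -14.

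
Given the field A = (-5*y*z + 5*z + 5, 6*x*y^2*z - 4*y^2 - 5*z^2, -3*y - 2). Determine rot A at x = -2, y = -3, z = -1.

(∇×A)₁ = ∂A₃/∂y − ∂A₂/∂z = -6*x*y^2 + 10*z - 3
(∇×A)₂ = ∂A₁/∂z − ∂A₃/∂x = -5*y + 5
(∇×A)₃ = ∂A₂/∂x − ∂A₁/∂y = 6*y^2*z + 5*z
∇×A = (-6*x*y^2 + 10*z - 3, -5*y + 5, 6*y^2*z + 5*z)
At (-2, -3, -1): (95, 20, -59).

(95, 20, -59)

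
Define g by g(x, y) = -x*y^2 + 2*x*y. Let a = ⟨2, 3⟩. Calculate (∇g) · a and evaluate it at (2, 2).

∂g/∂x = -y^2 + 2*y
∂g/∂y = -2*x*y + 2*x
∇g at (2, 2) = (0, -4)
∇g · a = (0)(2) + (-4)(3) = -12

-12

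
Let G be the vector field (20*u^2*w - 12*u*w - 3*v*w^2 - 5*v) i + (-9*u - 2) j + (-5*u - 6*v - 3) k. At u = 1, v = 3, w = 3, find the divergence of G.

∂G₁/∂u = 40*u*w - 12*w
∂G₂/∂v = 0
∂G₃/∂w = 0
∇·G = 40*u*w - 12*w
At (1, 3, 3): 84.

84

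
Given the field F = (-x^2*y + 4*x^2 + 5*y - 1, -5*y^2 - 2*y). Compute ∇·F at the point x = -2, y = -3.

0

∂F₁/∂x = -2*x*y + 8*x
∂F₂/∂y = -10*y - 2
∇·F = -2*x*y + 8*x - 10*y - 2
At (-2, -3): 0.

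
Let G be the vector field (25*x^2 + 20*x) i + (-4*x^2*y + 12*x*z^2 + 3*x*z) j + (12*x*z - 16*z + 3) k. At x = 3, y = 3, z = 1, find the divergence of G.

154

∂G₁/∂x = 50*x + 20
∂G₂/∂y = -4*x^2
∂G₃/∂z = 12*x - 16
∇·G = -4*x^2 + 62*x + 4
At (3, 3, 1): 154.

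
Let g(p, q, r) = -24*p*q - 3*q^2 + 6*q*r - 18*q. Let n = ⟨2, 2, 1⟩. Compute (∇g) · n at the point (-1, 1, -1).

∂g/∂p = -24*q
∂g/∂q = -24*p - 6*q + 6*r - 18
∂g/∂r = 6*q
∇g at (-1, 1, -1) = (-24, -6, 6)
∇g · n = (-24)(2) + (-6)(2) + (6)(1) = -54

-54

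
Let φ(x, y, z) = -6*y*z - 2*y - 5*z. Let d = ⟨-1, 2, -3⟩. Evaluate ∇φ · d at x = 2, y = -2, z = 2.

-49

∂φ/∂x = 0
∂φ/∂y = -6*z - 2
∂φ/∂z = -6*y - 5
∇φ at (2, -2, 2) = (0, -14, 7)
∇φ · d = (0)(-1) + (-14)(2) + (7)(-3) = -49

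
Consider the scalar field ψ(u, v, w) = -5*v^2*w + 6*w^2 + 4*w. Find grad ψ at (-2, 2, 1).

(0, -20, -4)

∂ψ/∂u = 0
∂ψ/∂v = -10*v*w
∂ψ/∂w = -5*v^2 + 12*w + 4
∇ψ = (0, -10*v*w, -5*v^2 + 12*w + 4)
At (-2, 2, 1): (0, -20, -4).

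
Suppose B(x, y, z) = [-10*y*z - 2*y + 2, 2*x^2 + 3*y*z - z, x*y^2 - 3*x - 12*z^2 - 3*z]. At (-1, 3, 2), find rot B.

(∇×B)₁ = ∂B₃/∂y − ∂B₂/∂z = 2*x*y - 3*y + 1
(∇×B)₂ = ∂B₁/∂z − ∂B₃/∂x = -y^2 - 10*y + 3
(∇×B)₃ = ∂B₂/∂x − ∂B₁/∂y = 4*x + 10*z + 2
∇×B = (2*x*y - 3*y + 1, -y^2 - 10*y + 3, 4*x + 10*z + 2)
At (-1, 3, 2): (-14, -36, 18).

(-14, -36, 18)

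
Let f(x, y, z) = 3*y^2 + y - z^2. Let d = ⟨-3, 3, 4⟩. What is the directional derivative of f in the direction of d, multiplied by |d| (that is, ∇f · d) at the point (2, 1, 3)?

∂f/∂x = 0
∂f/∂y = 6*y + 1
∂f/∂z = -2*z
∇f at (2, 1, 3) = (0, 7, -6)
∇f · d = (0)(-3) + (7)(3) + (-6)(4) = -3

-3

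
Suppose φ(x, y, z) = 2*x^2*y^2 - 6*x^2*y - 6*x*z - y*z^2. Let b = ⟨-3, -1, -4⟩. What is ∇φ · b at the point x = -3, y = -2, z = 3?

∂φ/∂x = 4*x*y^2 - 12*x*y - 6*z
∂φ/∂y = 4*x^2*y - 6*x^2 - z^2
∂φ/∂z = -6*x - 2*y*z
∇φ at (-3, -2, 3) = (-138, -135, 30)
∇φ · b = (-138)(-3) + (-135)(-1) + (30)(-4) = 429

429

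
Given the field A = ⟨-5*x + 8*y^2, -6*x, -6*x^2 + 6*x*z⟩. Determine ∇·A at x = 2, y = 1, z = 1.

7

∂A₁/∂x = -5
∂A₂/∂y = 0
∂A₃/∂z = 6*x
∇·A = 6*x - 5
At (2, 1, 1): 7.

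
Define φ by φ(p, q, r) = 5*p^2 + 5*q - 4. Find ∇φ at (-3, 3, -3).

∂φ/∂p = 10*p
∂φ/∂q = 5
∂φ/∂r = 0
∇φ = (10*p, 5, 0)
At (-3, 3, -3): (-30, 5, 0).

(-30, 5, 0)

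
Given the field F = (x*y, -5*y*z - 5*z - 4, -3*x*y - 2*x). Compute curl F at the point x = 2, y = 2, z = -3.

(9, 8, -2)

(∇×F)₁ = ∂F₃/∂y − ∂F₂/∂z = -3*x + 5*y + 5
(∇×F)₂ = ∂F₁/∂z − ∂F₃/∂x = 3*y + 2
(∇×F)₃ = ∂F₂/∂x − ∂F₁/∂y = -x
∇×F = (-3*x + 5*y + 5, 3*y + 2, -x)
At (2, 2, -3): (9, 8, -2).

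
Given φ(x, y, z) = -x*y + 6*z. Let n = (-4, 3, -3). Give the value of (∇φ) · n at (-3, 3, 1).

3

∂φ/∂x = -y
∂φ/∂y = -x
∂φ/∂z = 6
∇φ at (-3, 3, 1) = (-3, 3, 6)
∇φ · n = (-3)(-4) + (3)(3) + (6)(-3) = 3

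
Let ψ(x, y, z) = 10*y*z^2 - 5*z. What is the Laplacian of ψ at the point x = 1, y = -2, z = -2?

∂²ψ/∂x² = 0
∂²ψ/∂y² = 0
∂²ψ/∂z² = 20*y
∇²ψ = 20*y
At (1, -2, -2): -40.

-40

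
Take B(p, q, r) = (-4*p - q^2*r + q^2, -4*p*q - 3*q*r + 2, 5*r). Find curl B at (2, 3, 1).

(∇×B)₁ = ∂B₃/∂q − ∂B₂/∂r = 3*q
(∇×B)₂ = ∂B₁/∂r − ∂B₃/∂p = -q^2
(∇×B)₃ = ∂B₂/∂p − ∂B₁/∂q = 2*q*r - 6*q
∇×B = (3*q, -q^2, 2*q*r - 6*q)
At (2, 3, 1): (9, -9, -12).

(9, -9, -12)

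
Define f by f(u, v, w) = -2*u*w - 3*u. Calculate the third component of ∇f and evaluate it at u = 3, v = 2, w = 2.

-6

(∇f)_3 = ∂f/∂w = -2*u
At (3, 2, 2): -6.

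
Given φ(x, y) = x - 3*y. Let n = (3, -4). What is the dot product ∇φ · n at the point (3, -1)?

15

∂φ/∂x = 1
∂φ/∂y = -3
∇φ at (3, -1) = (1, -3)
∇φ · n = (1)(3) + (-3)(-4) = 15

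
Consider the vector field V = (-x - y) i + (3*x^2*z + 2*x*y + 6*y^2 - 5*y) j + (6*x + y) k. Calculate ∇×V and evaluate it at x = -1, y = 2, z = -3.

(∇×V)₁ = ∂V₃/∂y − ∂V₂/∂z = -3*x^2 + 1
(∇×V)₂ = ∂V₁/∂z − ∂V₃/∂x = -6
(∇×V)₃ = ∂V₂/∂x − ∂V₁/∂y = 6*x*z + 2*y + 1
∇×V = (-3*x^2 + 1, -6, 6*x*z + 2*y + 1)
At (-1, 2, -3): (-2, -6, 23).

(-2, -6, 23)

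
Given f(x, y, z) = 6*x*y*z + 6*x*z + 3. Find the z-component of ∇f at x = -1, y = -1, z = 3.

0

(∇f)_3 = ∂f/∂z = 6*x*y + 6*x
At (-1, -1, 3): 0.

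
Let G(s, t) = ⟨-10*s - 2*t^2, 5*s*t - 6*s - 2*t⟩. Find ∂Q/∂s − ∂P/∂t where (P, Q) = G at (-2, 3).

∂G₂/∂s = 5*t - 6
∂G₁/∂t = -4*t
Scalar curl = 9*t - 6
At (-2, 3): 21.

21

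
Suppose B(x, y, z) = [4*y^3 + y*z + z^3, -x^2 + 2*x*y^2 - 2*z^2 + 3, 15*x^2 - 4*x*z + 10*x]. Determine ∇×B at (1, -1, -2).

(∇×B)₁ = ∂B₃/∂y − ∂B₂/∂z = 4*z
(∇×B)₂ = ∂B₁/∂z − ∂B₃/∂x = -30*x + y + 3*z^2 + 4*z - 10
(∇×B)₃ = ∂B₂/∂x − ∂B₁/∂y = -2*x - 10*y^2 - z
∇×B = (4*z, -30*x + y + 3*z^2 + 4*z - 10, -2*x - 10*y^2 - z)
At (1, -1, -2): (-8, -37, -10).

(-8, -37, -10)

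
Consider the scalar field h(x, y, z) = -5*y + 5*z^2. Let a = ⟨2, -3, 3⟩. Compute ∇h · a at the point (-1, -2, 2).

∂h/∂x = 0
∂h/∂y = -5
∂h/∂z = 10*z
∇h at (-1, -2, 2) = (0, -5, 20)
∇h · a = (0)(2) + (-5)(-3) + (20)(3) = 75

75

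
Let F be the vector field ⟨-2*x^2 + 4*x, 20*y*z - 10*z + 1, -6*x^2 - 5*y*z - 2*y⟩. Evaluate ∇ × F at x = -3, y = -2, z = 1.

(43, -36, 0)

(∇×F)₁ = ∂F₃/∂y − ∂F₂/∂z = -20*y - 5*z + 8
(∇×F)₂ = ∂F₁/∂z − ∂F₃/∂x = 12*x
(∇×F)₃ = ∂F₂/∂x − ∂F₁/∂y = 0
∇×F = (-20*y - 5*z + 8, 12*x, 0)
At (-3, -2, 1): (43, -36, 0).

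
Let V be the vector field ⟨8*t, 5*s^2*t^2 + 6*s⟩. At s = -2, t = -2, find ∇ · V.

-80

∂V₁/∂s = 0
∂V₂/∂t = 10*s^2*t
∇·V = 10*s^2*t
At (-2, -2): -80.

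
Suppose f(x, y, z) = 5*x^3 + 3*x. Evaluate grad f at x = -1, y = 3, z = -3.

(18, 0, 0)

∂f/∂x = 15*x^2 + 3
∂f/∂y = 0
∂f/∂z = 0
∇f = (15*x^2 + 3, 0, 0)
At (-1, 3, -3): (18, 0, 0).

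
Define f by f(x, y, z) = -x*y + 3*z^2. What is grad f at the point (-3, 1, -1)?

∂f/∂x = -y
∂f/∂y = -x
∂f/∂z = 6*z
∇f = (-y, -x, 6*z)
At (-3, 1, -1): (-1, 3, -6).

(-1, 3, -6)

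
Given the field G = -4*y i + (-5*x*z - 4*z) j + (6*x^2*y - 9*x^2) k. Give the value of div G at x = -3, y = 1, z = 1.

0

∂G₁/∂x = 0
∂G₂/∂y = 0
∂G₃/∂z = 0
∇·G = 0
At (-3, 1, 1): 0.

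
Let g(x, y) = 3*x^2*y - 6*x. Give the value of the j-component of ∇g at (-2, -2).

12

(∇g)_2 = ∂g/∂y = 3*x^2
At (-2, -2): 12.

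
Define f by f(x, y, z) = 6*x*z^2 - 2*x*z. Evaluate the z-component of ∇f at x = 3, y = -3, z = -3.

-114

(∇f)_3 = ∂f/∂z = 12*x*z - 2*x
At (3, -3, -3): -114.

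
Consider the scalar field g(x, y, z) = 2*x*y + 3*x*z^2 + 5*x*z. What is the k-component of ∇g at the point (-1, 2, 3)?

(∇g)_3 = ∂g/∂z = 6*x*z + 5*x
At (-1, 2, 3): -23.

-23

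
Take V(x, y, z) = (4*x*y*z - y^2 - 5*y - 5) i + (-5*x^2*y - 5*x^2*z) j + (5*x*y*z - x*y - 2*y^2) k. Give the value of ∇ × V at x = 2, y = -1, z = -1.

(12, -14, 51)

(∇×V)₁ = ∂V₃/∂y − ∂V₂/∂z = 5*x^2 + 5*x*z - x - 4*y
(∇×V)₂ = ∂V₁/∂z − ∂V₃/∂x = 4*x*y - 5*y*z + y
(∇×V)₃ = ∂V₂/∂x − ∂V₁/∂y = -10*x*y - 14*x*z + 2*y + 5
∇×V = (5*x^2 + 5*x*z - x - 4*y, 4*x*y - 5*y*z + y, -10*x*y - 14*x*z + 2*y + 5)
At (2, -1, -1): (12, -14, 51).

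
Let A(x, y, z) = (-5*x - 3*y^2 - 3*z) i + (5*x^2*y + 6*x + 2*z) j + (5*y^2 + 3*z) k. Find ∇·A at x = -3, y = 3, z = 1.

∂A₁/∂x = -5
∂A₂/∂y = 5*x^2
∂A₃/∂z = 3
∇·A = 5*x^2 - 2
At (-3, 3, 1): 43.

43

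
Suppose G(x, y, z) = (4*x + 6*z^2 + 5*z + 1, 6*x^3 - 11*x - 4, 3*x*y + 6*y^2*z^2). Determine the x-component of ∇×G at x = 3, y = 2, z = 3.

225

(∇×G)_1 = ∂G₃/∂y − ∂G₂/∂z
= 3*x + 12*y*z^2 − (0)
= 3*x + 12*y*z^2
At (3, 2, 3): 225.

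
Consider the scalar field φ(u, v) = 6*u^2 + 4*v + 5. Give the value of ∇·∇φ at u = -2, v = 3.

∂²φ/∂u² = 12
∂²φ/∂v² = 0
∇²φ = 12
At (-2, 3): 12.

12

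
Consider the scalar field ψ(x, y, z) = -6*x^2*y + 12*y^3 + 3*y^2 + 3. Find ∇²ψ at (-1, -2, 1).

-114

∂²ψ/∂x² = -12*y
∂²ψ/∂y² = 6*(12*y + 1)
∂²ψ/∂z² = 0
∇²ψ = 60*y + 6
At (-1, -2, 1): -114.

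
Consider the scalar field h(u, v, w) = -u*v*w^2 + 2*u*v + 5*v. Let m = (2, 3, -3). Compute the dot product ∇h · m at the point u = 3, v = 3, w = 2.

∂h/∂u = -v*w^2 + 2*v
∂h/∂v = -u*w^2 + 2*u + 5
∂h/∂w = -2*u*v*w
∇h at (3, 3, 2) = (-6, -1, -36)
∇h · m = (-6)(2) + (-1)(3) + (-36)(-3) = 93

93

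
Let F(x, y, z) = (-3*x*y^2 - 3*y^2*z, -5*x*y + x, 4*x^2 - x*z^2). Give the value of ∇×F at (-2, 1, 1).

(0, 14, -10)

(∇×F)₁ = ∂F₃/∂y − ∂F₂/∂z = 0
(∇×F)₂ = ∂F₁/∂z − ∂F₃/∂x = -8*x - 3*y^2 + z^2
(∇×F)₃ = ∂F₂/∂x − ∂F₁/∂y = 6*x*y + 6*y*z - 5*y + 1
∇×F = (0, -8*x - 3*y^2 + z^2, 6*x*y + 6*y*z - 5*y + 1)
At (-2, 1, 1): (0, 14, -10).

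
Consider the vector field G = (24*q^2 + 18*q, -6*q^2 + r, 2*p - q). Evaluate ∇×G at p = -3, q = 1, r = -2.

(∇×G)₁ = ∂G₃/∂q − ∂G₂/∂r = -2
(∇×G)₂ = ∂G₁/∂r − ∂G₃/∂p = -2
(∇×G)₃ = ∂G₂/∂p − ∂G₁/∂q = -48*q - 18
∇×G = (-2, -2, -48*q - 18)
At (-3, 1, -2): (-2, -2, -66).

(-2, -2, -66)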